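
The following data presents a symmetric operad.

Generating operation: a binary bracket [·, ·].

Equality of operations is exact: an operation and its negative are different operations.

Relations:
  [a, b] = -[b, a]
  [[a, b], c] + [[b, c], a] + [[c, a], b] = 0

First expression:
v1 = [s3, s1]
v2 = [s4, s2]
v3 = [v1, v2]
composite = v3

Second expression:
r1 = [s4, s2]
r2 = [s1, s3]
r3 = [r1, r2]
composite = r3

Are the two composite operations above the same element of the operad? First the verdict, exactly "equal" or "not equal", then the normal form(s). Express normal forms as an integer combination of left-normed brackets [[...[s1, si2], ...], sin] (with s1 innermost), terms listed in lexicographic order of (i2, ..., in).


equal — both sides give [[[s1, s3], s2], s4] - [[[s1, s3], s4], s2]


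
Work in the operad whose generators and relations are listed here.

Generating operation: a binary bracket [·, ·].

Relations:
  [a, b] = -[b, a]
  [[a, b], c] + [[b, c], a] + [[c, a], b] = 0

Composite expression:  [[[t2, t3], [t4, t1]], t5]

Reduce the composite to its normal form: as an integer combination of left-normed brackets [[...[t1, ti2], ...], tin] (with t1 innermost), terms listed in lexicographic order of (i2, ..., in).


[[[[t1, t4], t2], t3], t5] - [[[[t1, t4], t3], t2], t5]

A multilinear Lie element is pinned by t1-initial words (t1 innermost).
Composite bracket: [[[t2, t3], [t4, t1]], t5]
The bracket unfolds into 16 signed words via [a, b] = ab - ba (2^4 = 16).
The t1-initial words carry the normal form:
  sign of t1t4t2t3t5 is +1, so it contributes +[[[[t1, t4], t2], t3], t5]
  sign of t1t4t3t2t5 is -1, so it contributes -[[[[t1, t4], t3], t2], t5]


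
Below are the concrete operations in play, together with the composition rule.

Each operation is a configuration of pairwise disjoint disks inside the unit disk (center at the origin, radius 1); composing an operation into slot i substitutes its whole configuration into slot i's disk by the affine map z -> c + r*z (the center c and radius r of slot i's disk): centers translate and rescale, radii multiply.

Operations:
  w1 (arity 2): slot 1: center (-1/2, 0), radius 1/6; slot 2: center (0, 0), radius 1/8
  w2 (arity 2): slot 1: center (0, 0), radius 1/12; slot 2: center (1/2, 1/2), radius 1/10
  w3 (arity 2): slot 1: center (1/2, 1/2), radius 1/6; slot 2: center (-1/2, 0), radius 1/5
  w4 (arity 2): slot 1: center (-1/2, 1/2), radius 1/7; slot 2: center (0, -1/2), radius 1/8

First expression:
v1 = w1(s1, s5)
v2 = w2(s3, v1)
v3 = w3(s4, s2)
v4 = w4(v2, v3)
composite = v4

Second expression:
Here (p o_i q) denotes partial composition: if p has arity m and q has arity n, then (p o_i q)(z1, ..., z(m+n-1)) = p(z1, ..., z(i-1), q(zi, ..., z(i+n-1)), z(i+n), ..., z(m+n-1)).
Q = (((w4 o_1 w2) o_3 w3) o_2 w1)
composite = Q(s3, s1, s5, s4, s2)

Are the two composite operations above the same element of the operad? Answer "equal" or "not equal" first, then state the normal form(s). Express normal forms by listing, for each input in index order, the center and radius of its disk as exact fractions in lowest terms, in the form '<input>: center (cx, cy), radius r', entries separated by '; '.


Reducing the first expression gives s1: center (-61/140, 4/7), radius 1/420; s2: center (-1/16, -1/2), radius 1/40; s3: center (-1/2, 1/2), radius 1/84; s4: center (1/16, -7/16), radius 1/48; s5: center (-3/7, 4/7), radius 1/560
Reducing the second expression gives s1: center (-61/140, 4/7), radius 1/420; s2: center (-1/16, -1/2), radius 1/40; s3: center (-1/2, 1/2), radius 1/84; s4: center (1/16, -7/16), radius 1/48; s5: center (-3/7, 4/7), radius 1/560
The forms coincide; equal.

equal; the common form is s1: center (-61/140, 4/7), radius 1/420; s2: center (-1/16, -1/2), radius 1/40; s3: center (-1/2, 1/2), radius 1/84; s4: center (1/16, -7/16), radius 1/48; s5: center (-3/7, 4/7), radius 1/560


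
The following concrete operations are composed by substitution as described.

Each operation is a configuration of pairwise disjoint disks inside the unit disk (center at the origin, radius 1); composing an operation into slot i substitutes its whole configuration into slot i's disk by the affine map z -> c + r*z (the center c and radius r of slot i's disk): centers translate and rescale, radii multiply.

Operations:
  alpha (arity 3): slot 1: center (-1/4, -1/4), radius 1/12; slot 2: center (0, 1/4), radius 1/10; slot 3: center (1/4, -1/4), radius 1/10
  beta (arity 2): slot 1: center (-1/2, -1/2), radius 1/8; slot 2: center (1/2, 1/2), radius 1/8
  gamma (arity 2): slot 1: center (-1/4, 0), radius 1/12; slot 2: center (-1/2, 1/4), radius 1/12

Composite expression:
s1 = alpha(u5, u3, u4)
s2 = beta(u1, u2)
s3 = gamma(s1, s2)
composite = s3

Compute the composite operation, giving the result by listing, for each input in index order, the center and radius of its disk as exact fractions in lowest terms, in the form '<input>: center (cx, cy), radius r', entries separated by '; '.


u1: center (-13/24, 5/24), radius 1/96; u2: center (-11/24, 7/24), radius 1/96; u3: center (-1/4, 1/48), radius 1/120; u4: center (-11/48, -1/48), radius 1/120; u5: center (-13/48, -1/48), radius 1/144

Affine substitution under gamma: radii multiply and u-centers shift.
tracing u5 down its 2-map path: center (-13/48, -1/48), radius 1/144
tracing u3 down its 2-map path: center (-1/4, 1/48), radius 1/120
tracing u4 down its 2-map path: center (-11/48, -1/48), radius 1/120
tracing u1 down its 2-map path: center (-13/24, 5/24), radius 1/96
tracing u2 down its 2-map path: center (-11/24, 7/24), radius 1/96


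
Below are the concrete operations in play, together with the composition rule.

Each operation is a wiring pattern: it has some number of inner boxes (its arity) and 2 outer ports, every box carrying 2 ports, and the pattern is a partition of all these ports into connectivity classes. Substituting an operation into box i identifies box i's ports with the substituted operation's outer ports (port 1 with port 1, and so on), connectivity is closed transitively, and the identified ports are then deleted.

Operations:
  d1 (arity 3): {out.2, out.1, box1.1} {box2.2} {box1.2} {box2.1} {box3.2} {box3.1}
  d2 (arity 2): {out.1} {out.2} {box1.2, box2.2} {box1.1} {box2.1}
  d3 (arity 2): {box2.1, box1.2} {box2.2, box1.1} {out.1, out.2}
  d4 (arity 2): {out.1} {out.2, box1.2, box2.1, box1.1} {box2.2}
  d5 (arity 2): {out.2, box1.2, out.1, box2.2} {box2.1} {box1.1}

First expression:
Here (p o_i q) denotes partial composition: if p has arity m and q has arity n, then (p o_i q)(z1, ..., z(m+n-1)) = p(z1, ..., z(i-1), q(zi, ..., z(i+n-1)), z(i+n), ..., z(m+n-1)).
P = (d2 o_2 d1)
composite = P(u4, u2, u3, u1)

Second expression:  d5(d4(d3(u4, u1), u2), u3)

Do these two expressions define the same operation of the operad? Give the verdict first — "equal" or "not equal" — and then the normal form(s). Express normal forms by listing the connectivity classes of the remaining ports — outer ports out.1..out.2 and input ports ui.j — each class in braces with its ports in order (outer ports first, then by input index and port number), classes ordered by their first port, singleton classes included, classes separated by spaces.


not equal; the first gives {out.1} {out.2} {u1.1} {u1.2} {u2.1, u4.2} {u2.2} {u3.1} {u3.2} {u4.1} and the second {out.1, out.2, u2.1, u3.2} {u1.1, u4.2} {u1.2, u4.1} {u2.2} {u3.1}

In normal form, the first expression is {out.1} {out.2} {u1.1} {u1.2} {u2.1, u4.2} {u2.2} {u3.1} {u3.2} {u4.1}
In normal form, the second expression is {out.1, out.2, u2.1, u3.2} {u1.1, u4.2} {u1.2, u4.1} {u2.2} {u3.1}
No match — not equal.


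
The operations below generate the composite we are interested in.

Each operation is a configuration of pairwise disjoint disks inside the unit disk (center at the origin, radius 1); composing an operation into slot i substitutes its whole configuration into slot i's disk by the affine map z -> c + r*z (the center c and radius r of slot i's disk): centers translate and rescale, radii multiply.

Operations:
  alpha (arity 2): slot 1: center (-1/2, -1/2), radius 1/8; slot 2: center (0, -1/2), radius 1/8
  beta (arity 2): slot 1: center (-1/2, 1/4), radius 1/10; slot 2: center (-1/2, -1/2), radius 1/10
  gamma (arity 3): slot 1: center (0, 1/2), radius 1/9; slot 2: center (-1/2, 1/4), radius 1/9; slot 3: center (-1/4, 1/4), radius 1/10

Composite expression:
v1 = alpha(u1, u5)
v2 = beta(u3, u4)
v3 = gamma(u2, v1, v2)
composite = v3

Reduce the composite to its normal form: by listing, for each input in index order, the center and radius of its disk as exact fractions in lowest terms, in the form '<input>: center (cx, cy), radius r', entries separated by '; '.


Affine substitution under gamma: radii multiply and u-centers shift.
u2: after 1 affine step, its disk has center (0, 1/2), radius 1/9
u1: after 2 affine steps, its disk has center (-5/9, 7/36), radius 1/72
u5: after 2 affine steps, its disk has center (-1/2, 7/36), radius 1/72
u3: after 2 affine steps, its disk has center (-3/10, 11/40), radius 1/100
u4: after 2 affine steps, its disk has center (-3/10, 1/5), radius 1/100

u1: center (-5/9, 7/36), radius 1/72; u2: center (0, 1/2), radius 1/9; u3: center (-3/10, 11/40), radius 1/100; u4: center (-3/10, 1/5), radius 1/100; u5: center (-1/2, 7/36), radius 1/72


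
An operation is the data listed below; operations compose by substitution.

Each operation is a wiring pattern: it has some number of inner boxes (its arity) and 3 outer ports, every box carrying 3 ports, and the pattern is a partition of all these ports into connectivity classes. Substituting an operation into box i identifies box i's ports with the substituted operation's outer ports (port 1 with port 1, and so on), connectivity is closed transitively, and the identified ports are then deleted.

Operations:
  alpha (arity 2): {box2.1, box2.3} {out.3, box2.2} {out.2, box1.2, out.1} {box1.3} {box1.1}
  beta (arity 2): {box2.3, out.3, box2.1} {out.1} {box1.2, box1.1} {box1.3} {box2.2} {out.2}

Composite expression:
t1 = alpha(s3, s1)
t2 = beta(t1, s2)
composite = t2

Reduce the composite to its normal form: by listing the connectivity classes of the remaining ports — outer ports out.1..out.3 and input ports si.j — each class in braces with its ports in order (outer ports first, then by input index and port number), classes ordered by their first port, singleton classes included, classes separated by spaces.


Reachability decides: close wires over beta-identified ports.
stage alpha: inputs (s3, s1), connectivity {out.1, out.2, s3.2} {out.3, s1.2} {s1.1, s1.3} {s3.1} {s3.3}, out.j its boundary
stage beta: inputs (s3, s1, s2), connectivity {out.1} {out.2} {out.3, s2.1, s2.3} {s1.1, s1.3} {s1.2} {s2.2} {s3.1} {s3.2} {s3.3}, out.j its boundary

{out.1} {out.2} {out.3, s2.1, s2.3} {s1.1, s1.3} {s1.2} {s2.2} {s3.1} {s3.2} {s3.3}


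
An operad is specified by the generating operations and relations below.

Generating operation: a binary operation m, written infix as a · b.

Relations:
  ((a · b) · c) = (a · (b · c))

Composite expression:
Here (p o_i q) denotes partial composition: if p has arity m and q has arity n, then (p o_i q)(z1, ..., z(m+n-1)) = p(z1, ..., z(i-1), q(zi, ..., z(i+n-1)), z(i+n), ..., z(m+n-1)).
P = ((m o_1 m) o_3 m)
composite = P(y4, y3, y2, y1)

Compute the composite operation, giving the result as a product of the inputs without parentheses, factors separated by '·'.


y4 · y3 · y2 · y1

Key point: m is associative — brackets drop, the y-order remains.
(y4 · y3) unparenthesizes to y4 · y3
(y2 · y1) unparenthesizes to y2 · y1
((y4 · y3) · (y2 · y1)) unparenthesizes to y4 · y3 · y2 · y1


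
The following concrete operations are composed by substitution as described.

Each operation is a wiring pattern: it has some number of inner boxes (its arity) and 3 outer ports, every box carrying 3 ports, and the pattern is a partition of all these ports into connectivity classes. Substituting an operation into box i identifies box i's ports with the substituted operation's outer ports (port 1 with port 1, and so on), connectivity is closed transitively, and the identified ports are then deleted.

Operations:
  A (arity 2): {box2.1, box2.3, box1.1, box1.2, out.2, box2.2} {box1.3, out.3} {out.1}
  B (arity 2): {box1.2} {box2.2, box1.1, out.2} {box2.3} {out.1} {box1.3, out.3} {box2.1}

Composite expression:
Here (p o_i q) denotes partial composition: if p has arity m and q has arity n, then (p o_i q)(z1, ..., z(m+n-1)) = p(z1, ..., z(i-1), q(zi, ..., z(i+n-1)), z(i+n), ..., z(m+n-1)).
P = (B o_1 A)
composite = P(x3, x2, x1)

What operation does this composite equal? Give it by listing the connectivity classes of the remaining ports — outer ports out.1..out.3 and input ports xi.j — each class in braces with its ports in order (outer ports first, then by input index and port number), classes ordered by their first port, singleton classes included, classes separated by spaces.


After gluing at B, chains via deleted ports link the x-ports.
through A, on inputs (x3, x2): {out.1} {out.2, x2.1, x2.2, x2.3, x3.1, x3.2} {out.3, x3.3} (out.j = stage outer ports)
through B, on inputs (x3, x2, x1): {out.1} {out.2, x1.2} {out.3, x3.3} {x1.1} {x1.3} {x2.1, x2.2, x2.3, x3.1, x3.2} (out.j = stage outer ports)

{out.1} {out.2, x1.2} {out.3, x3.3} {x1.1} {x1.3} {x2.1, x2.2, x2.3, x3.1, x3.2}


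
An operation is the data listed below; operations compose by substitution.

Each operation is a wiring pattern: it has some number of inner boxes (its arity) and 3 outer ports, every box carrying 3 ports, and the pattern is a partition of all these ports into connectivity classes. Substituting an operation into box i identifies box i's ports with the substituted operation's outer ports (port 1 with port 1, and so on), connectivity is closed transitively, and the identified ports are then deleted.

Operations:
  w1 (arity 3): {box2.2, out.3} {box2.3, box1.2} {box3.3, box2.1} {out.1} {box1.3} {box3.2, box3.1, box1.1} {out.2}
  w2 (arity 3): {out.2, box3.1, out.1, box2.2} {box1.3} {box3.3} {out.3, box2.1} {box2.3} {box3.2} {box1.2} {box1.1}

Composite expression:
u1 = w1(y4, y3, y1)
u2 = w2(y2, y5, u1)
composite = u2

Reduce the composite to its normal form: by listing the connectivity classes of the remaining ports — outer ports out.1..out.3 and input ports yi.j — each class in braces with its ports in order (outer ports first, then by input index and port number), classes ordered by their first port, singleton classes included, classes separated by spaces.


{out.1, out.2, y5.2} {out.3, y5.1} {y1.1, y1.2, y4.1} {y1.3, y3.1} {y2.1} {y2.2} {y2.3} {y3.2} {y3.3, y4.2} {y4.3} {y5.3}


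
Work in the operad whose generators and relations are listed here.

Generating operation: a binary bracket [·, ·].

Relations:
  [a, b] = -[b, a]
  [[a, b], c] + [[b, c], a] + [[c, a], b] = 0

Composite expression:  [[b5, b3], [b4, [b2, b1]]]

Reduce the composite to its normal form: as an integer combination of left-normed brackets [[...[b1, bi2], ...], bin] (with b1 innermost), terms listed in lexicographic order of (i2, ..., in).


A multilinear Lie element is pinned by b1-initial words (b1 innermost).
Composite bracket: [[b5, b3], [b4, [b2, b1]]]
The bracket unfolds into 16 signed words via [a, b] = ab - ba (2^4 = 16).
Words beginning with b1 determine it all:
  word b1b2b4b3b5 has sign +1, contributing +[[[[b1, b2], b4], b3], b5]
  word b1b2b4b5b3 has sign -1, contributing -[[[[b1, b2], b4], b5], b3]

[[[[b1, b2], b4], b3], b5] - [[[[b1, b2], b4], b5], b3]


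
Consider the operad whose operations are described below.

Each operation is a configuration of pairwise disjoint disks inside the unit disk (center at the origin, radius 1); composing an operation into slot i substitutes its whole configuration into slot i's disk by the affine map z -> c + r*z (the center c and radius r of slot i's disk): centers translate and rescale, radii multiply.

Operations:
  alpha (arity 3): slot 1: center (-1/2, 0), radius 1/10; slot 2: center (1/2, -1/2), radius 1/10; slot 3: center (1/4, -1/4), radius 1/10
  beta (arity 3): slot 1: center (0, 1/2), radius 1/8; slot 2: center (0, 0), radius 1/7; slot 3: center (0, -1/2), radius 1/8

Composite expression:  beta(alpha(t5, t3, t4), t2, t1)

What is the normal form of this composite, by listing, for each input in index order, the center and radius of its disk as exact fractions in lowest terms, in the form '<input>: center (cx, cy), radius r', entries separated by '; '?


Only the slot chain above each t matters under beta; compose those maps.
input t5: applying the 2 nested substitutions gives center (-1/16, 1/2), radius 1/80
input t3: applying the 2 nested substitutions gives center (1/16, 7/16), radius 1/80
input t4: applying the 2 nested substitutions gives center (1/32, 15/32), radius 1/80
input t2: applying the 1 nested substitution gives center (0, 0), radius 1/7
input t1: applying the 1 nested substitution gives center (0, -1/2), radius 1/8

t1: center (0, -1/2), radius 1/8; t2: center (0, 0), radius 1/7; t3: center (1/16, 7/16), radius 1/80; t4: center (1/32, 15/32), radius 1/80; t5: center (-1/16, 1/2), radius 1/80


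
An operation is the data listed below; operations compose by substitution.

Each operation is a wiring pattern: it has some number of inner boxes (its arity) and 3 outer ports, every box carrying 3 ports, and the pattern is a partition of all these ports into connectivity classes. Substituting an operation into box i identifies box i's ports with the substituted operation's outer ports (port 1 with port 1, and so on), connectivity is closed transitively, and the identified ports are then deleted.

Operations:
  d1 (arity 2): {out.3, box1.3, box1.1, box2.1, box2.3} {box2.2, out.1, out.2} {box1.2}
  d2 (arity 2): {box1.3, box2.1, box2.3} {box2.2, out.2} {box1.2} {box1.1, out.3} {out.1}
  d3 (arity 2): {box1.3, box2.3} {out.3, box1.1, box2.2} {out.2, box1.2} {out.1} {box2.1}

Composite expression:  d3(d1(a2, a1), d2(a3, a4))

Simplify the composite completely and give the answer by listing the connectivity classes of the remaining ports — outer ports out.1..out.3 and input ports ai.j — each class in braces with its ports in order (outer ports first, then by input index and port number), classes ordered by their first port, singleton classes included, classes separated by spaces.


{out.1} {out.2, out.3, a1.2, a4.2} {a1.1, a1.3, a2.1, a2.3, a3.1} {a2.2} {a3.2} {a3.3, a4.1, a4.3}

Reachability decides: close wires over d3-identified ports.
composing d1 on (a2, a1), with out.j its own outer ports: {out.1, out.2, a1.2} {out.3, a1.1, a1.3, a2.1, a2.3} {a2.2}
composing d2 on (a3, a4), with out.j its own outer ports: {out.1} {out.2, a4.2} {out.3, a3.1} {a3.2} {a3.3, a4.1, a4.3}
composing d3 on (a2, a1, a3, a4), with out.j its own outer ports: {out.1} {out.2, out.3, a1.2, a4.2} {a1.1, a1.3, a2.1, a2.3, a3.1} {a2.2} {a3.2} {a3.3, a4.1, a4.3}


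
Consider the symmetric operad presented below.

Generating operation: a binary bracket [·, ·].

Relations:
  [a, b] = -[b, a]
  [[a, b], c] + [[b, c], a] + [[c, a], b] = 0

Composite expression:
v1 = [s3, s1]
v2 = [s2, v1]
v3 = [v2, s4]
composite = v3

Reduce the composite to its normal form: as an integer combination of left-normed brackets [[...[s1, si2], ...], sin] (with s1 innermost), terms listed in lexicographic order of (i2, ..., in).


[[[s1, s3], s2], s4]

Left-normed coefficients sit on the s1-initial expansion words.
Composite bracket: [[s2, [s3, s1]], s4]
The bracket unfolds into 8 signed words via [a, b] = ab - ba (2^3 = 8).
The s1-initial words carry the normal form:
  the word s1s3s2s4 carries sign +1 and contributes +[[[s1, s3], s2], s4]


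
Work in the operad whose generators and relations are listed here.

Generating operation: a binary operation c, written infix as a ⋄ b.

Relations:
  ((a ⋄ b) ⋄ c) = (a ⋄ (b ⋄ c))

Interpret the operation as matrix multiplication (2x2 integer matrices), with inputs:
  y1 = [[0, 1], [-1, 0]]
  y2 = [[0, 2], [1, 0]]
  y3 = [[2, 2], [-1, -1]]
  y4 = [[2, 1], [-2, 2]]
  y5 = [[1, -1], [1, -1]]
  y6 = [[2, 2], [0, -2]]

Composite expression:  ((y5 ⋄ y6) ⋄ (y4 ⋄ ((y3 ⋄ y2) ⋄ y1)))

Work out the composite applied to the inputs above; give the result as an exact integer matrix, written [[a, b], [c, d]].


(y5 ⋄ y6) = [[2, 4], [2, 4]]
(y3 ⋄ y2) = [[2, 4], [-1, -2]]
((y3 ⋄ y2) ⋄ y1) = [[-4, 2], [2, -1]]
(y4 ⋄ ((y3 ⋄ y2) ⋄ y1)) = [[-6, 3], [12, -6]]
((y5 ⋄ y6) ⋄ (y4 ⋄ ((y3 ⋄ y2) ⋄ y1))) = [[36, -18], [36, -18]]

[[36, -18], [36, -18]]


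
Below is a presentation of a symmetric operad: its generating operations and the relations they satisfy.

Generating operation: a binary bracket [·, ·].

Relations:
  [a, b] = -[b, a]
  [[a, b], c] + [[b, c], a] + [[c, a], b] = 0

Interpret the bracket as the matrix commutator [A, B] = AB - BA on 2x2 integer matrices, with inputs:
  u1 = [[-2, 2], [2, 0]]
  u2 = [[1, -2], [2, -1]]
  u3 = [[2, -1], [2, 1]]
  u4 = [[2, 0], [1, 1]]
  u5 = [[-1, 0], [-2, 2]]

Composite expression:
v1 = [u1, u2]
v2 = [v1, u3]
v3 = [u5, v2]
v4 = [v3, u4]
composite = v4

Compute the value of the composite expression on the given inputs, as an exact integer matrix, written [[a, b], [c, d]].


[[48, -48], [-40, -48]]

[u1, u2] = [[8, 0], [8, -8]]
[[u1, u2], u3] = [[8, -16], [-24, -8]]
[u5, [[u1, u2], u3]] = [[-32, 48], [-104, 32]]
[[u5, [[u1, u2], u3]], u4] = [[48, -48], [-40, -48]]


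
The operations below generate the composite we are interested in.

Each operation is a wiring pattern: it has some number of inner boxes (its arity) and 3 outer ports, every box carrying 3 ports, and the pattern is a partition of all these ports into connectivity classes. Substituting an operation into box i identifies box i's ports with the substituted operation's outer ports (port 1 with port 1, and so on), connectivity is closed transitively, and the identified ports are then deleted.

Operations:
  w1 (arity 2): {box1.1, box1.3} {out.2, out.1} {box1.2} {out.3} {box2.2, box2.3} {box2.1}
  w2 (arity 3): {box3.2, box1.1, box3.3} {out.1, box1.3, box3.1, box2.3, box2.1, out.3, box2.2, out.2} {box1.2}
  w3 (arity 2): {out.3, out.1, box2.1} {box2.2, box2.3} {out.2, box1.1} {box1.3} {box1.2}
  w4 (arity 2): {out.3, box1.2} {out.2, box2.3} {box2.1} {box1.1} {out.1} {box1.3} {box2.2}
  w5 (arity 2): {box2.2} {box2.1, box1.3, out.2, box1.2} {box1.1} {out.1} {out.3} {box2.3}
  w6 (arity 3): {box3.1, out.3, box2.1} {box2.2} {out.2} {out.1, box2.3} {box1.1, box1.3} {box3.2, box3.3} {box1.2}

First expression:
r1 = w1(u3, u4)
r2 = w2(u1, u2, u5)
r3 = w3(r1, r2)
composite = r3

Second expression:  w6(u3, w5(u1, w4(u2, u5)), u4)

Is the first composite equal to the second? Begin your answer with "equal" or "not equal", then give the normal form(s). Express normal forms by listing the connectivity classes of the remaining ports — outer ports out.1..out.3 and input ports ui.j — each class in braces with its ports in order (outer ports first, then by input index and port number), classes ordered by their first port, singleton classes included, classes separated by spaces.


not equal: they reduce to {out.1, out.3, u1.3, u2.1, u2.2, u2.3, u5.1} {out.2} {u1.1, u5.2, u5.3} {u1.2} {u3.1, u3.3} {u3.2} {u4.1} {u4.2, u4.3} and {out.1} {out.2} {out.3, u4.1} {u1.1} {u1.2, u1.3} {u2.1} {u2.2} {u2.3} {u3.1, u3.3} {u3.2} {u4.2, u4.3} {u5.1} {u5.2} {u5.3}

Normal form of the first expression: {out.1, out.3, u1.3, u2.1, u2.2, u2.3, u5.1} {out.2} {u1.1, u5.2, u5.3} {u1.2} {u3.1, u3.3} {u3.2} {u4.1} {u4.2, u4.3}
Normal form of the second expression: {out.1} {out.2} {out.3, u4.1} {u1.1} {u1.2, u1.3} {u2.1} {u2.2} {u2.3} {u3.1, u3.3} {u3.2} {u4.2, u4.3} {u5.1} {u5.2} {u5.3}
The normal forms differ: not equal.


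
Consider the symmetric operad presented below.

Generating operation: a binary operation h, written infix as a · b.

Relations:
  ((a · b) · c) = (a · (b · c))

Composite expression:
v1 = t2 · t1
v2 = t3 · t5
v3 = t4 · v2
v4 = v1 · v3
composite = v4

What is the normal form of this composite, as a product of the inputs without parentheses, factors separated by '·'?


t2 · t1 · t4 · t3 · t5

Under associativity of h, the answer is the t's in reading order.
(t2 · t1) linearizes to t2 · t1
(t3 · t5) linearizes to t3 · t5
(t4 · (t3 · t5)) linearizes to t4 · t3 · t5
((t2 · t1) · (t4 · (t3 · t5))) linearizes to t2 · t1 · t4 · t3 · t5


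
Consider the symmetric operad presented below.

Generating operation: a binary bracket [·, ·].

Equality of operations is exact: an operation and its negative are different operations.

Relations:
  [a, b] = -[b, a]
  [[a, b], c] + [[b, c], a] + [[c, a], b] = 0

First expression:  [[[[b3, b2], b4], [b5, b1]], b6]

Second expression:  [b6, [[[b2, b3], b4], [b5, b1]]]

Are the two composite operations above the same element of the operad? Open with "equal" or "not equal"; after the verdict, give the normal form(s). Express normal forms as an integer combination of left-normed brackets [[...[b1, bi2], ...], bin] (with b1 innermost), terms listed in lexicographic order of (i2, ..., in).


equal: each reduces to -[[[[[b1, b5], b2], b3], b4], b6] + [[[[[b1, b5], b3], b2], b4], b6] + [[[[[b1, b5], b4], b2], b3], b6] - [[[[[b1, b5], b4], b3], b2], b6]


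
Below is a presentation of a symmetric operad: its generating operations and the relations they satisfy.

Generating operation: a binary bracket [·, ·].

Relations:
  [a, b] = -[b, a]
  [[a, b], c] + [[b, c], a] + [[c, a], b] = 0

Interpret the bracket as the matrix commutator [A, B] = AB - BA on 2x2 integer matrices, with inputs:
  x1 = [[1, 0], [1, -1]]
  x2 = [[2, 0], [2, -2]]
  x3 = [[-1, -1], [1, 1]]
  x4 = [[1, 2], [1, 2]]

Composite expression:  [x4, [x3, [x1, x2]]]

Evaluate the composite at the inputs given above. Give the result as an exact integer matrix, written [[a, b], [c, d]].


[x1, x2] = [[0, 0], [0, 0]]
[x3, [x1, x2]] = [[0, 0], [0, 0]]
[x4, [x3, [x1, x2]]] = [[0, 0], [0, 0]]

[[0, 0], [0, 0]]


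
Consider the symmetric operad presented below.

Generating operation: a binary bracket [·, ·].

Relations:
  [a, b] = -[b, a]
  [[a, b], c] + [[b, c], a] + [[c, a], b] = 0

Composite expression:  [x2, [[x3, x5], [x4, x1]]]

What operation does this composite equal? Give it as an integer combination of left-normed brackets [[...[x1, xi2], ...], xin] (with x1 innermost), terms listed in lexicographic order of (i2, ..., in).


-[[[[x1, x4], x3], x5], x2] + [[[[x1, x4], x5], x3], x2]

In the tensor algebra, words opening x1 carry the x1-anchored form.
Composite bracket: [x2, [[x3, x5], [x4, x1]]]
The bracket unfolds into 16 signed words via [a, b] = ab - ba (2^4 = 16).
The x1-initial words carry the normal form:
  sign of x1x4x3x5x2 is -1, so it contributes -[[[[x1, x4], x3], x5], x2]
  sign of x1x4x5x3x2 is +1, so it contributes +[[[[x1, x4], x5], x3], x2]


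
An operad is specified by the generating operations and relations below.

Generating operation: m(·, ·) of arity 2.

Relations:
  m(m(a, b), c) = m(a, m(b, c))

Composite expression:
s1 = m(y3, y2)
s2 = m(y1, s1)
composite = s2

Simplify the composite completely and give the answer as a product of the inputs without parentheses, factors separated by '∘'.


y1 ∘ y3 ∘ y2

Every regrouping of m is equal, so read the y-inputs in written order.
m(y3, y2) flattens to y3 ∘ y2
m(y1, m(y3, y2)) flattens to y1 ∘ y3 ∘ y2


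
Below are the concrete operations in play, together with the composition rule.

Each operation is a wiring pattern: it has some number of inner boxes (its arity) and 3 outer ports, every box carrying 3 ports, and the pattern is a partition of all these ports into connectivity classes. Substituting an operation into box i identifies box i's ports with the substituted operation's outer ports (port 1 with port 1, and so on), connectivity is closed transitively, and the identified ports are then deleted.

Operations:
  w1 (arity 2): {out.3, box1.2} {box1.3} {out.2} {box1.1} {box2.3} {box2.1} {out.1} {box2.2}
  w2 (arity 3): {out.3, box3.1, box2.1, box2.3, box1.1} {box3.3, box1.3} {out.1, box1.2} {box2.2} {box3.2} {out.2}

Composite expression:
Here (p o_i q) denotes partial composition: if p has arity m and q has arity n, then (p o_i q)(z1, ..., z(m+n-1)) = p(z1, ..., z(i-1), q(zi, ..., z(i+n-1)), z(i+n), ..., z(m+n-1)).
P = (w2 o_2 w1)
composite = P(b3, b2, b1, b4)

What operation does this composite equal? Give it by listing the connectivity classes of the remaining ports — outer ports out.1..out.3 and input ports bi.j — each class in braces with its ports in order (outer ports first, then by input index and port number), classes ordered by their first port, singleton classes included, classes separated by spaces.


Connectivity passes through glued w2-boundaries; trace each wire chain.
through w1, on inputs (b2, b1): {out.1} {out.2} {out.3, b2.2} {b1.1} {b1.2} {b1.3} {b2.1} {b2.3} (out.j = stage outer ports)
through w2, on inputs (b3, b2, b1, b4): {out.1, b3.2} {out.2} {out.3, b2.2, b3.1, b4.1} {b1.1} {b1.2} {b1.3} {b2.1} {b2.3} {b3.3, b4.3} {b4.2} (out.j = stage outer ports)

{out.1, b3.2} {out.2} {out.3, b2.2, b3.1, b4.1} {b1.1} {b1.2} {b1.3} {b2.1} {b2.3} {b3.3, b4.3} {b4.2}


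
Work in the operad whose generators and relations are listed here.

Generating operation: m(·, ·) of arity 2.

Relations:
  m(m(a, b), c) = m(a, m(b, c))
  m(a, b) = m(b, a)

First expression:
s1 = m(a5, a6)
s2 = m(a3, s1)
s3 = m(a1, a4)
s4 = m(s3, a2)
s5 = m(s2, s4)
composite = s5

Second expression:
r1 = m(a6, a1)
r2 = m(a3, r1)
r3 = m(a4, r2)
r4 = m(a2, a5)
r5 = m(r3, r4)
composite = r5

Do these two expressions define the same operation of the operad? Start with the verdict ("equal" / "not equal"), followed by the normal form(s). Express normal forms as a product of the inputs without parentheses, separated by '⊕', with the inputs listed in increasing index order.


equal; the common form is a1 ⊕ a2 ⊕ a3 ⊕ a4 ⊕ a5 ⊕ a6

Reducing the first expression gives a1 ⊕ a2 ⊕ a3 ⊕ a4 ⊕ a5 ⊕ a6
Reducing the second expression gives a1 ⊕ a2 ⊕ a3 ⊕ a4 ⊕ a5 ⊕ a6
The forms coincide; equal.


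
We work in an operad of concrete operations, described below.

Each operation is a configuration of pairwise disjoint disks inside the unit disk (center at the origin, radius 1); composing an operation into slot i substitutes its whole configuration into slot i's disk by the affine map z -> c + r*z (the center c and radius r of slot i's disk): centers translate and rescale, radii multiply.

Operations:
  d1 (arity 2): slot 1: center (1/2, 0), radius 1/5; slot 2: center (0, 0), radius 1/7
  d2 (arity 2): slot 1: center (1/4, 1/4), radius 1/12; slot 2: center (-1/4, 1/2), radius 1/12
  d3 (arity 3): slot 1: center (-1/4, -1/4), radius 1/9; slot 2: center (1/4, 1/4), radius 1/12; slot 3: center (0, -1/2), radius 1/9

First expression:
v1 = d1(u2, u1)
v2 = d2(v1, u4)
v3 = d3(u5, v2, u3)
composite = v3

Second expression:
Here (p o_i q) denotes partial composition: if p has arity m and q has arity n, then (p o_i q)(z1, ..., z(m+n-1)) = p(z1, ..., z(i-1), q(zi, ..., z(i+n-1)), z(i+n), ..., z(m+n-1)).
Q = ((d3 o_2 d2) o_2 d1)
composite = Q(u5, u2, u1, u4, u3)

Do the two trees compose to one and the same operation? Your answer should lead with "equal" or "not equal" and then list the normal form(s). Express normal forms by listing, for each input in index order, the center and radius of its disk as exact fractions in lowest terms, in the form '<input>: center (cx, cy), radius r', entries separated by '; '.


In normal form, the first expression is u1: center (13/48, 13/48), radius 1/1008; u2: center (79/288, 13/48), radius 1/720; u3: center (0, -1/2), radius 1/9; u4: center (11/48, 7/24), radius 1/144; u5: center (-1/4, -1/4), radius 1/9
In normal form, the second expression is u1: center (13/48, 13/48), radius 1/1008; u2: center (79/288, 13/48), radius 1/720; u3: center (0, -1/2), radius 1/9; u4: center (11/48, 7/24), radius 1/144; u5: center (-1/4, -1/4), radius 1/9
Both agree, so they are equal.

equal: each reduces to u1: center (13/48, 13/48), radius 1/1008; u2: center (79/288, 13/48), radius 1/720; u3: center (0, -1/2), radius 1/9; u4: center (11/48, 7/24), radius 1/144; u5: center (-1/4, -1/4), radius 1/9


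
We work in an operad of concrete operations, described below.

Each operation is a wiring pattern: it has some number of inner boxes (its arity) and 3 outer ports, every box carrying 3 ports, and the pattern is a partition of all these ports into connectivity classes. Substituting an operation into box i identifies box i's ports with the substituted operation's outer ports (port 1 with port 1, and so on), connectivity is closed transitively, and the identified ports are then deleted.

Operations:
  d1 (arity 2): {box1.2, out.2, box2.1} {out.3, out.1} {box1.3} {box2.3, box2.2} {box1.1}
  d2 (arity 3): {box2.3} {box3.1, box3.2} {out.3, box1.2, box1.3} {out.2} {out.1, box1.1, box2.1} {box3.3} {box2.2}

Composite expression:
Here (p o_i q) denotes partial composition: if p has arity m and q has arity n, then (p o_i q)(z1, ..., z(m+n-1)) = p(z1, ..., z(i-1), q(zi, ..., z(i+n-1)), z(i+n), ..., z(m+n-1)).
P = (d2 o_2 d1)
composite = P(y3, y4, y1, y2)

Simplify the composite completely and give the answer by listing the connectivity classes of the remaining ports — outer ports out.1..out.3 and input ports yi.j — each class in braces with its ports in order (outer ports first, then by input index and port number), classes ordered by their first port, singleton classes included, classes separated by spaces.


After gluing at d2, chains via deleted ports link the y-ports.
after d1, the pattern on (y4, y1) reads {out.1, out.3} {out.2, y1.1, y4.2} {y1.2, y1.3} {y4.1} {y4.3} (out.j = its outer ports)
after d2, the pattern on (y3, y4, y1, y2) reads {out.1, y3.1} {out.2} {out.3, y3.2, y3.3} {y1.1, y4.2} {y1.2, y1.3} {y2.1, y2.2} {y2.3} {y4.1} {y4.3} (out.j = its outer ports)

{out.1, y3.1} {out.2} {out.3, y3.2, y3.3} {y1.1, y4.2} {y1.2, y1.3} {y2.1, y2.2} {y2.3} {y4.1} {y4.3}


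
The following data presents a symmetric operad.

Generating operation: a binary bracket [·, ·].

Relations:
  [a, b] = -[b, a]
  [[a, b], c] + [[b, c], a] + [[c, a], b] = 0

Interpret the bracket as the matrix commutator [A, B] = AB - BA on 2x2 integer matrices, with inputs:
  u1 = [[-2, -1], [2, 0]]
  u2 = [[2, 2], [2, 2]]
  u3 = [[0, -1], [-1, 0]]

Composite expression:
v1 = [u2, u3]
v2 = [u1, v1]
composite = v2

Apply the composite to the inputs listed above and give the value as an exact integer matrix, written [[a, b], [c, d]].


[[0, 0], [0, 0]]

[u2, u3] = [[0, 0], [0, 0]]
[u1, [u2, u3]] = [[0, 0], [0, 0]]


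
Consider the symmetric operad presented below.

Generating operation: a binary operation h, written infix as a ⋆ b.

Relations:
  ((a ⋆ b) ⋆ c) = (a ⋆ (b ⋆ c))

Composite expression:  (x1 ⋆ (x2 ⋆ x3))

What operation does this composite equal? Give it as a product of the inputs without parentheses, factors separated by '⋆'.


x1 ⋆ x2 ⋆ x3

Key point: h is associative — brackets drop, the x-order remains.
(x2 ⋆ x3) reduces to x2 ⋆ x3
(x1 ⋆ (x2 ⋆ x3)) reduces to x1 ⋆ x2 ⋆ x3


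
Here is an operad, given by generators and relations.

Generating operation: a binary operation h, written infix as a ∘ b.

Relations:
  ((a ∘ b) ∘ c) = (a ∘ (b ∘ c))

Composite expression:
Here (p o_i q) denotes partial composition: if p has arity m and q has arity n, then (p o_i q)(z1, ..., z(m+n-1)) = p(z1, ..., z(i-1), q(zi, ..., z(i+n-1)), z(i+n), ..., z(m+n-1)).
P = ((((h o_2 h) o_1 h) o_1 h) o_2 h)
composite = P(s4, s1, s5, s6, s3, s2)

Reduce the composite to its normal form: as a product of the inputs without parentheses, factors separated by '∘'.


s4 ∘ s1 ∘ s5 ∘ s6 ∘ s3 ∘ s2

Key point: h is associative — brackets drop, the s-order remains.
(s1 ∘ s5) flattens to s1 ∘ s5
(s4 ∘ (s1 ∘ s5)) flattens to s4 ∘ s1 ∘ s5
((s4 ∘ (s1 ∘ s5)) ∘ s6) flattens to s4 ∘ s1 ∘ s5 ∘ s6
(s3 ∘ s2) flattens to s3 ∘ s2
(((s4 ∘ (s1 ∘ s5)) ∘ s6) ∘ (s3 ∘ s2)) flattens to s4 ∘ s1 ∘ s5 ∘ s6 ∘ s3 ∘ s2


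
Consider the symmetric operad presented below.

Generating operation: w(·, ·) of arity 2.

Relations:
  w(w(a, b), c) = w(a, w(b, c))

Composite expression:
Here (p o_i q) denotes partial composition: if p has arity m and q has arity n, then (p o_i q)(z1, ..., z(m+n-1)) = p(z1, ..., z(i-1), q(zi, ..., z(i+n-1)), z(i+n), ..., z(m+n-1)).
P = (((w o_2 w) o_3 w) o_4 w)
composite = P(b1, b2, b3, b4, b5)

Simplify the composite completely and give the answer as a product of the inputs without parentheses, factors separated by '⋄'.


b1 ⋄ b2 ⋄ b3 ⋄ b4 ⋄ b5


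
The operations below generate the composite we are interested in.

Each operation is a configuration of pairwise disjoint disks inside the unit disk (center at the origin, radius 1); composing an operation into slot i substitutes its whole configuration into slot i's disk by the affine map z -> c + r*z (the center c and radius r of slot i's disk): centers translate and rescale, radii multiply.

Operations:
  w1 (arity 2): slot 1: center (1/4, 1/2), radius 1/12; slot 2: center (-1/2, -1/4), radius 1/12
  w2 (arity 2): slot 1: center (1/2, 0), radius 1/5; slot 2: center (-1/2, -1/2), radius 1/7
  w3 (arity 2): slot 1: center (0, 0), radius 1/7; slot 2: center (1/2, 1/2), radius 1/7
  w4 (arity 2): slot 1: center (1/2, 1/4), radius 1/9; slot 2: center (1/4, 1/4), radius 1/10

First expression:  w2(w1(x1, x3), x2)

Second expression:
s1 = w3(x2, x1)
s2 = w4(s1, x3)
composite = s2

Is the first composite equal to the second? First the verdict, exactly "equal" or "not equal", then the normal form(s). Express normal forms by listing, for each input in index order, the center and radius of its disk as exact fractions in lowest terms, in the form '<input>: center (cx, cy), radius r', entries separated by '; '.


The first expression, normalized: x1: center (11/20, 1/10), radius 1/60; x2: center (-1/2, -1/2), radius 1/7; x3: center (2/5, -1/20), radius 1/60
The second expression, normalized: x1: center (5/9, 11/36), radius 1/63; x2: center (1/2, 1/4), radius 1/63; x3: center (1/4, 1/4), radius 1/10
The forms do not match — not equal.

not equal — first x1: center (11/20, 1/10), radius 1/60; x2: center (-1/2, -1/2), radius 1/7; x3: center (2/5, -1/20), radius 1/60, second x1: center (5/9, 11/36), radius 1/63; x2: center (1/2, 1/4), radius 1/63; x3: center (1/4, 1/4), radius 1/10


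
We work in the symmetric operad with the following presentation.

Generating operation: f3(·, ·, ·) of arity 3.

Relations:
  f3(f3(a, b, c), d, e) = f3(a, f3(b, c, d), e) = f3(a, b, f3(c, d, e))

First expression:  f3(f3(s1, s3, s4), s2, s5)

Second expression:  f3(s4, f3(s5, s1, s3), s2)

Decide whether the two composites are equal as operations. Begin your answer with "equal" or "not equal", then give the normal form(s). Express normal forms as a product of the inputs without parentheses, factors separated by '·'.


In normal form, the first expression is s1 · s3 · s4 · s2 · s5
In normal form, the second expression is s4 · s5 · s1 · s3 · s2
Distinct normal forms: not equal.

not equal: they reduce to s1 · s3 · s4 · s2 · s5 and s4 · s5 · s1 · s3 · s2


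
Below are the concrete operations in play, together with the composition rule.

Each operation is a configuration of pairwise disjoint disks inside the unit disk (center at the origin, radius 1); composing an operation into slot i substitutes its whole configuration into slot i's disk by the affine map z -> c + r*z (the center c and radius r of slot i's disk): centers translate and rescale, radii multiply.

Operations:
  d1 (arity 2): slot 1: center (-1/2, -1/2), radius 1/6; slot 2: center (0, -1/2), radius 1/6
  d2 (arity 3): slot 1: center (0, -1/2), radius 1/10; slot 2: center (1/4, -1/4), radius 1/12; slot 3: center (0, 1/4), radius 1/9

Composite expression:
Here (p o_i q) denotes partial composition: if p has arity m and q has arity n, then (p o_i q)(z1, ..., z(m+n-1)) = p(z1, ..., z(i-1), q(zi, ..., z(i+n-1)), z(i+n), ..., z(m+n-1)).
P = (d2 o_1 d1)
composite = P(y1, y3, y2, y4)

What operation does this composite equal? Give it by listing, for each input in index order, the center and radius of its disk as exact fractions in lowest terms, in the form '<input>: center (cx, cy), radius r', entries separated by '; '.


y1: center (-1/20, -11/20), radius 1/60; y2: center (1/4, -1/4), radius 1/12; y3: center (0, -11/20), radius 1/60; y4: center (0, 1/4), radius 1/9

Only the slot chain above each y matters under d2; compose those maps.
input y1: applying the 2 nested substitutions gives center (-1/20, -11/20), radius 1/60
input y3: applying the 2 nested substitutions gives center (0, -11/20), radius 1/60
input y2: applying the 1 nested substitution gives center (1/4, -1/4), radius 1/12
input y4: applying the 1 nested substitution gives center (0, 1/4), radius 1/9
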